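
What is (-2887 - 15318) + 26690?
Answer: 8485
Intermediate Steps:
(-2887 - 15318) + 26690 = -18205 + 26690 = 8485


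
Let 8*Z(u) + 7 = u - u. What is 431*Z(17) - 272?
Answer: -5193/8 ≈ -649.13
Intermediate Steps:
Z(u) = -7/8 (Z(u) = -7/8 + (u - u)/8 = -7/8 + (1/8)*0 = -7/8 + 0 = -7/8)
431*Z(17) - 272 = 431*(-7/8) - 272 = -3017/8 - 272 = -5193/8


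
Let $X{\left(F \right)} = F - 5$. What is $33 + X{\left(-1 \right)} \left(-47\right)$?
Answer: $315$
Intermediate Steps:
$X{\left(F \right)} = -5 + F$
$33 + X{\left(-1 \right)} \left(-47\right) = 33 + \left(-5 - 1\right) \left(-47\right) = 33 - -282 = 33 + 282 = 315$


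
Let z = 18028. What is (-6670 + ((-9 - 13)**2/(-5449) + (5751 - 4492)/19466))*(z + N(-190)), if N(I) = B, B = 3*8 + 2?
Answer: -6386521455891891/53035117 ≈ -1.2042e+8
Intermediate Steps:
B = 26 (B = 24 + 2 = 26)
N(I) = 26
(-6670 + ((-9 - 13)**2/(-5449) + (5751 - 4492)/19466))*(z + N(-190)) = (-6670 + ((-9 - 13)**2/(-5449) + (5751 - 4492)/19466))*(18028 + 26) = (-6670 + ((-22)**2*(-1/5449) + 1259*(1/19466)))*18054 = (-6670 + (484*(-1/5449) + 1259/19466))*18054 = (-6670 + (-484/5449 + 1259/19466))*18054 = (-6670 - 2561253/106070234)*18054 = -707491022033/106070234*18054 = -6386521455891891/53035117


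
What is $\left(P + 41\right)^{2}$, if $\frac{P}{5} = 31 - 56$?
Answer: $7056$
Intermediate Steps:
$P = -125$ ($P = 5 \left(31 - 56\right) = 5 \left(-25\right) = -125$)
$\left(P + 41\right)^{2} = \left(-125 + 41\right)^{2} = \left(-84\right)^{2} = 7056$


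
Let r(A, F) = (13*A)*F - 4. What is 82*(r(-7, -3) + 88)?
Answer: 29274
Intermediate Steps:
r(A, F) = -4 + 13*A*F (r(A, F) = 13*A*F - 4 = -4 + 13*A*F)
82*(r(-7, -3) + 88) = 82*((-4 + 13*(-7)*(-3)) + 88) = 82*((-4 + 273) + 88) = 82*(269 + 88) = 82*357 = 29274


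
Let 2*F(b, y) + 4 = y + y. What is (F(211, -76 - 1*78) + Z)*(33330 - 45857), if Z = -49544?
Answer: 622591900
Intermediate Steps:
F(b, y) = -2 + y (F(b, y) = -2 + (y + y)/2 = -2 + (2*y)/2 = -2 + y)
(F(211, -76 - 1*78) + Z)*(33330 - 45857) = ((-2 + (-76 - 1*78)) - 49544)*(33330 - 45857) = ((-2 + (-76 - 78)) - 49544)*(-12527) = ((-2 - 154) - 49544)*(-12527) = (-156 - 49544)*(-12527) = -49700*(-12527) = 622591900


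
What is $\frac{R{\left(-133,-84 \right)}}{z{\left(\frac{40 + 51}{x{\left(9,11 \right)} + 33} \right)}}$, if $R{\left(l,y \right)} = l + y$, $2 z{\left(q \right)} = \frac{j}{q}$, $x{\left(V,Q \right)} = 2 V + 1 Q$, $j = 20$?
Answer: $- \frac{637}{20} \approx -31.85$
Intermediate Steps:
$x{\left(V,Q \right)} = Q + 2 V$ ($x{\left(V,Q \right)} = 2 V + Q = Q + 2 V$)
$z{\left(q \right)} = \frac{10}{q}$ ($z{\left(q \right)} = \frac{20 \frac{1}{q}}{2} = \frac{10}{q}$)
$\frac{R{\left(-133,-84 \right)}}{z{\left(\frac{40 + 51}{x{\left(9,11 \right)} + 33} \right)}} = \frac{-133 - 84}{10 \frac{1}{\left(40 + 51\right) \frac{1}{\left(11 + 2 \cdot 9\right) + 33}}} = - \frac{217}{10 \frac{1}{91 \frac{1}{\left(11 + 18\right) + 33}}} = - \frac{217}{10 \frac{1}{91 \frac{1}{29 + 33}}} = - \frac{217}{10 \frac{1}{91 \cdot \frac{1}{62}}} = - \frac{217}{10 \frac{1}{\frac{91}{62}}} = - \frac{217}{10 \cdot \frac{62}{91}} = - \frac{217}{\frac{620}{91}} = \left(-217\right) \frac{91}{620} = - \frac{637}{20}$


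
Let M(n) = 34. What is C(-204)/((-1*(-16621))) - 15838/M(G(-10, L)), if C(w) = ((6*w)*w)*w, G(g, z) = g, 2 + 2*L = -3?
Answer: -997567427/282557 ≈ -3530.5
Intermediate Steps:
L = -5/2 (L = -1 + (½)*(-3) = -1 - 3/2 = -5/2 ≈ -2.5000)
C(w) = 6*w³ (C(w) = (6*w²)*w = 6*w³)
C(-204)/((-1*(-16621))) - 15838/M(G(-10, L)) = (6*(-204)³)/((-1*(-16621))) - 15838/34 = (6*(-8489664))/16621 - 15838*1/34 = -50937984*1/16621 - 7919/17 = -50937984/16621 - 7919/17 = -997567427/282557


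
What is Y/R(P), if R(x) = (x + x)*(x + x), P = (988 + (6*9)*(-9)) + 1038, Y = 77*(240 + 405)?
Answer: 129/24640 ≈ 0.0052354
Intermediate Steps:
Y = 49665 (Y = 77*645 = 49665)
P = 1540 (P = (988 + 54*(-9)) + 1038 = (988 - 486) + 1038 = 502 + 1038 = 1540)
R(x) = 4*x**2 (R(x) = (2*x)*(2*x) = 4*x**2)
Y/R(P) = 49665/((4*1540**2)) = 49665/((4*2371600)) = 49665/9486400 = 49665*(1/9486400) = 129/24640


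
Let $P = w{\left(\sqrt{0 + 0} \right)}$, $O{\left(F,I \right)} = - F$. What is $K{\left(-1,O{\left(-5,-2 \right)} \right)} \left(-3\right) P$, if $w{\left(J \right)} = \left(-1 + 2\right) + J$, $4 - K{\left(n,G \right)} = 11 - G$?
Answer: $6$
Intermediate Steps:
$K{\left(n,G \right)} = -7 + G$ ($K{\left(n,G \right)} = 4 - \left(11 - G\right) = 4 + \left(-11 + G\right) = -7 + G$)
$w{\left(J \right)} = 1 + J$
$P = 1$ ($P = 1 + \sqrt{0 + 0} = 1 + \sqrt{0} = 1 + 0 = 1$)
$K{\left(-1,O{\left(-5,-2 \right)} \right)} \left(-3\right) P = \left(-7 - -5\right) \left(-3\right) 1 = \left(-7 + 5\right) \left(-3\right) 1 = \left(-2\right) \left(-3\right) 1 = 6 \cdot 1 = 6$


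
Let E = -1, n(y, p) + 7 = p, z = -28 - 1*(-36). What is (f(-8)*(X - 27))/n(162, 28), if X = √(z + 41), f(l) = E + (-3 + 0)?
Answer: 80/21 ≈ 3.8095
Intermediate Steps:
z = 8 (z = -28 + 36 = 8)
n(y, p) = -7 + p
f(l) = -4 (f(l) = -1 + (-3 + 0) = -1 - 3 = -4)
X = 7 (X = √(8 + 41) = √49 = 7)
(f(-8)*(X - 27))/n(162, 28) = (-4*(7 - 27))/(-7 + 28) = -4*(-20)/21 = 80*(1/21) = 80/21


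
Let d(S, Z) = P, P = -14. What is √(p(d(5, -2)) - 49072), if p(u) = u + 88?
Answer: I*√48998 ≈ 221.35*I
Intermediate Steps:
d(S, Z) = -14
p(u) = 88 + u
√(p(d(5, -2)) - 49072) = √((88 - 14) - 49072) = √(74 - 49072) = √(-48998) = I*√48998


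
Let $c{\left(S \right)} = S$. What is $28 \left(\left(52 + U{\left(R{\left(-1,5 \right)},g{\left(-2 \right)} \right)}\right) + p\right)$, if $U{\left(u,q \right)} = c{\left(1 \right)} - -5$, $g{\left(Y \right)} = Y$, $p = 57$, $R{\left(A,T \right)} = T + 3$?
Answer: $3220$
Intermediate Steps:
$R{\left(A,T \right)} = 3 + T$
$U{\left(u,q \right)} = 6$ ($U{\left(u,q \right)} = 1 - -5 = 1 + 5 = 6$)
$28 \left(\left(52 + U{\left(R{\left(-1,5 \right)},g{\left(-2 \right)} \right)}\right) + p\right) = 28 \left(\left(52 + 6\right) + 57\right) = 28 \left(58 + 57\right) = 28 \cdot 115 = 3220$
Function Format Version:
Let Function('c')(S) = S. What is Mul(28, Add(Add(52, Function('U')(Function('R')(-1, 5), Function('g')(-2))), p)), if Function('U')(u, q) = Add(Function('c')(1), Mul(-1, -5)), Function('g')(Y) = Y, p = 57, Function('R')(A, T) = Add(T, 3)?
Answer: 3220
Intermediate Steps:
Function('R')(A, T) = Add(3, T)
Function('U')(u, q) = 6 (Function('U')(u, q) = Add(1, Mul(-1, -5)) = Add(1, 5) = 6)
Mul(28, Add(Add(52, Function('U')(Function('R')(-1, 5), Function('g')(-2))), p)) = Mul(28, Add(Add(52, 6), 57)) = Mul(28, Add(58, 57)) = Mul(28, 115) = 3220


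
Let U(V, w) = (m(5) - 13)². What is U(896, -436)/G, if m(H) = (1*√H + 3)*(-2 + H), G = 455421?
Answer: 61/455421 - 8*√5/151807 ≈ 1.6105e-5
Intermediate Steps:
m(H) = (-2 + H)*(3 + √H) (m(H) = (√H + 3)*(-2 + H) = (3 + √H)*(-2 + H) = (-2 + H)*(3 + √H))
U(V, w) = (-4 + 3*√5)² (U(V, w) = ((-6 + 5^(3/2) - 2*√5 + 3*5) - 13)² = ((-6 + 5*√5 - 2*√5 + 15) - 13)² = ((9 + 3*√5) - 13)² = (-4 + 3*√5)²)
U(896, -436)/G = (61 - 24*√5)/455421 = (61 - 24*√5)*(1/455421) = 61/455421 - 8*√5/151807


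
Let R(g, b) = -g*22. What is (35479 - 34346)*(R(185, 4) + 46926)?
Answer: 48555848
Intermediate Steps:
R(g, b) = -22*g
(35479 - 34346)*(R(185, 4) + 46926) = (35479 - 34346)*(-22*185 + 46926) = 1133*(-4070 + 46926) = 1133*42856 = 48555848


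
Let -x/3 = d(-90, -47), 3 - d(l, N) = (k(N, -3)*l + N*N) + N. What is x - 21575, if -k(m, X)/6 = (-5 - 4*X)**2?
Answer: 64282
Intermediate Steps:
k(m, X) = -6*(-5 - 4*X)**2
d(l, N) = 3 - N - N**2 + 294*l (d(l, N) = 3 - (((-6*(5 + 4*(-3))**2)*l + N*N) + N) = 3 - (((-6*(5 - 12)**2)*l + N**2) + N) = 3 - (((-6*(-7)**2)*l + N**2) + N) = 3 - (((-6*49)*l + N**2) + N) = 3 - ((-294*l + N**2) + N) = 3 - ((N**2 - 294*l) + N) = 3 - (N + N**2 - 294*l) = 3 + (-N - N**2 + 294*l) = 3 - N - N**2 + 294*l)
x = 85857 (x = -3*(3 - 1*(-47) - 1*(-47)**2 + 294*(-90)) = -3*(3 + 47 - 1*2209 - 26460) = -3*(3 + 47 - 2209 - 26460) = -3*(-28619) = 85857)
x - 21575 = 85857 - 21575 = 64282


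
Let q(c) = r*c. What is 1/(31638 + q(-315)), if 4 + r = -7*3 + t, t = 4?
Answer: 1/38253 ≈ 2.6142e-5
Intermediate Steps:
r = -21 (r = -4 + (-7*3 + 4) = -4 + (-21 + 4) = -4 - 17 = -21)
q(c) = -21*c
1/(31638 + q(-315)) = 1/(31638 - 21*(-315)) = 1/(31638 + 6615) = 1/38253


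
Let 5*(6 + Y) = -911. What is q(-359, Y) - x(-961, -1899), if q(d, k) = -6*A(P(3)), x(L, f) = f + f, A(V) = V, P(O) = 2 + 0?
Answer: 3786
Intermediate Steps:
P(O) = 2
Y = -941/5 (Y = -6 + (⅕)*(-911) = -6 - 911/5 = -941/5 ≈ -188.20)
x(L, f) = 2*f
q(d, k) = -12 (q(d, k) = -6*2 = -12)
q(-359, Y) - x(-961, -1899) = -12 - 2*(-1899) = -12 - 1*(-3798) = -12 + 3798 = 3786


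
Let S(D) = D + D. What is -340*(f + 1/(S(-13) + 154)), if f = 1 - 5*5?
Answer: 261035/32 ≈ 8157.3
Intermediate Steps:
f = -24 (f = 1 - 25 = -24)
S(D) = 2*D
-340*(f + 1/(S(-13) + 154)) = -340*(-24 + 1/(2*(-13) + 154)) = -340*(-24 + 1/(-26 + 154)) = -340*(-24 + 1/128) = -340*(-3071/128) = 261035/32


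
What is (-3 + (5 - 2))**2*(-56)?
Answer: 0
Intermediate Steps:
(-3 + (5 - 2))**2*(-56) = (-3 + 3)**2*(-56) = 0**2*(-56) = 0*(-56) = 0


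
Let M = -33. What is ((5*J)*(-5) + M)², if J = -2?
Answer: 289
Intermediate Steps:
((5*J)*(-5) + M)² = ((5*(-2))*(-5) - 33)² = (-10*(-5) - 33)² = (50 - 33)² = 17² = 289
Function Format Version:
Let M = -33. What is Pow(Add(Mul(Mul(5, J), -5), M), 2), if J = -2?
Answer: 289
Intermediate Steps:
Pow(Add(Mul(Mul(5, J), -5), M), 2) = Pow(Add(Mul(Mul(5, -2), -5), -33), 2) = Pow(Add(Mul(-10, -5), -33), 2) = Pow(Add(50, -33), 2) = Pow(17, 2) = 289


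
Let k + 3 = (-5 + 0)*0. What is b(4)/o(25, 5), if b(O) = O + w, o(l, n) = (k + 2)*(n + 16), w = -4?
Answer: 0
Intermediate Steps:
k = -3 (k = -3 + (-5 + 0)*0 = -3 - 5*0 = -3 + 0 = -3)
o(l, n) = -16 - n (o(l, n) = (-3 + 2)*(n + 16) = -(16 + n) = -16 - n)
b(O) = -4 + O (b(O) = O - 4 = -4 + O)
b(4)/o(25, 5) = (-4 + 4)/(-16 - 1*5) = 0/(-16 - 5) = 0/(-21) = 0*(-1/21) = 0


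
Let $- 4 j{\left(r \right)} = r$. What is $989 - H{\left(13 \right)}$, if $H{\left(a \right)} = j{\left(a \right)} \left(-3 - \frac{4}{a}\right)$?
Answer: $\frac{3913}{4} \approx 978.25$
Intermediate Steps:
$j{\left(r \right)} = - \frac{r}{4}$
$H{\left(a \right)} = - \frac{a \left(-3 - \frac{4}{a}\right)}{4}$ ($H{\left(a \right)} = - \frac{a}{4} \left(-3 - \frac{4}{a}\right) = - \frac{a \left(-3 - \frac{4}{a}\right)}{4}$)
$989 - H{\left(13 \right)} = 989 - \left(1 + \frac{3}{4} \cdot 13\right) = 989 - \left(1 + \frac{39}{4}\right) = 989 - \frac{43}{4} = \frac{3913}{4}$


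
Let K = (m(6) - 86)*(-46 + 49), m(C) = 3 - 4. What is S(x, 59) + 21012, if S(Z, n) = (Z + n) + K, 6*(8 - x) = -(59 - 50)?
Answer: 41639/2 ≈ 20820.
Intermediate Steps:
x = 19/2 (x = 8 - (-1)*(59 - 50)/6 = 8 - (-1)*9/6 = 8 - 1/6*(-9) = 8 + 3/2 = 19/2 ≈ 9.5000)
m(C) = -1
K = -261 (K = (-1 - 86)*(-46 + 49) = -87*3 = -261)
S(Z, n) = -261 + Z + n (S(Z, n) = (Z + n) - 261 = -261 + Z + n)
S(x, 59) + 21012 = (-261 + 19/2 + 59) + 21012 = -385/2 + 21012 = 41639/2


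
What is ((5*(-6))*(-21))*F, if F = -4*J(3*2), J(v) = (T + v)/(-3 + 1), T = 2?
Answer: 10080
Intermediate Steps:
J(v) = -1 - v/2 (J(v) = (2 + v)/(-3 + 1) = (2 + v)/(-2) = (2 + v)*(-1/2) = -1 - v/2)
F = 16 (F = -4*(-1 - 3*2/2) = -4*(-1 - 1/2*6) = -4*(-1 - 3) = -4*(-4) = 16)
((5*(-6))*(-21))*F = ((5*(-6))*(-21))*16 = -30*(-21)*16 = 630*16 = 10080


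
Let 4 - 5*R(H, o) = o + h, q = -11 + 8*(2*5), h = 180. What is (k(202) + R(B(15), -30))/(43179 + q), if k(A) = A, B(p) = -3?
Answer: 18/4505 ≈ 0.0039956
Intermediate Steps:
q = 69 (q = -11 + 8*10 = -11 + 80 = 69)
R(H, o) = -176/5 - o/5 (R(H, o) = ⅘ - (o + 180)/5 = ⅘ - (180 + o)/5 = ⅘ + (-36 - o/5) = -176/5 - o/5)
(k(202) + R(B(15), -30))/(43179 + q) = (202 + (-176/5 - ⅕*(-30)))/(43179 + 69) = (202 + (-176/5 + 6))/43248 = (202 - 146/5)*(1/43248) = (864/5)*(1/43248) = 18/4505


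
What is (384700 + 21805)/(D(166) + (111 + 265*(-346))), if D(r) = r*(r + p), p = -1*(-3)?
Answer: -7391/1155 ≈ -6.3991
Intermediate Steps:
p = 3
D(r) = r*(3 + r) (D(r) = r*(r + 3) = r*(3 + r))
(384700 + 21805)/(D(166) + (111 + 265*(-346))) = (384700 + 21805)/(166*(3 + 166) + (111 + 265*(-346))) = 406505/(166*169 + (111 - 91690)) = 406505/(28054 - 91579) = 406505/(-63525) = 406505*(-1/63525) = -7391/1155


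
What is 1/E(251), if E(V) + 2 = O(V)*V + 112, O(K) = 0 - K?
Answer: -1/62891 ≈ -1.5901e-5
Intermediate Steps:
O(K) = -K
E(V) = 110 - V**2 (E(V) = -2 + ((-V)*V + 112) = -2 + (-V**2 + 112) = -2 + (112 - V**2) = 110 - V**2)
1/E(251) = 1/(110 - 1*251**2) = 1/(110 - 1*63001) = 1/(110 - 63001) = 1/(-62891) = -1/62891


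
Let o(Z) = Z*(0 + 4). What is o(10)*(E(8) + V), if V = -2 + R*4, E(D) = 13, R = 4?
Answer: 1080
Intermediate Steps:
o(Z) = 4*Z (o(Z) = Z*4 = 4*Z)
V = 14 (V = -2 + 4*4 = -2 + 16 = 14)
o(10)*(E(8) + V) = (4*10)*(13 + 14) = 40*27 = 1080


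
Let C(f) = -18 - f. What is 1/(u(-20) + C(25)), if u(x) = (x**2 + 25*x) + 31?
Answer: -1/112 ≈ -0.0089286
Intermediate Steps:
u(x) = 31 + x**2 + 25*x
1/(u(-20) + C(25)) = 1/((31 + (-20)**2 + 25*(-20)) + (-18 - 1*25)) = 1/((31 + 400 - 500) + (-18 - 25)) = 1/(-69 - 43) = 1/(-112) = -1/112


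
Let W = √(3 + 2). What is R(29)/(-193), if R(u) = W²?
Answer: -5/193 ≈ -0.025907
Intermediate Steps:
W = √5 ≈ 2.2361
R(u) = 5 (R(u) = (√5)² = 5)
R(29)/(-193) = 5/(-193) = 5*(-1/193) = -5/193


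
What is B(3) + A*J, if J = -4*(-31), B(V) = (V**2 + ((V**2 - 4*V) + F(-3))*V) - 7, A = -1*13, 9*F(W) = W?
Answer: -1620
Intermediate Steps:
F(W) = W/9
A = -13
B(V) = -7 + V**2 + V*(-1/3 + V**2 - 4*V) (B(V) = (V**2 + ((V**2 - 4*V) + (1/9)*(-3))*V) - 7 = (V**2 + ((V**2 - 4*V) - 1/3)*V) - 7 = (V**2 + (-1/3 + V**2 - 4*V)*V) - 7 = (V**2 + V*(-1/3 + V**2 - 4*V)) - 7 = -7 + V**2 + V*(-1/3 + V**2 - 4*V))
J = 124
B(3) + A*J = (-7 + 3**3 - 3*3**2 - 1/3*3) - 13*124 = (-7 + 27 - 3*9 - 1) - 1612 = (-7 + 27 - 27 - 1) - 1612 = -8 - 1612 = -1620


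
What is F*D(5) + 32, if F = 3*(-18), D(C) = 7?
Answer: -346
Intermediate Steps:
F = -54
F*D(5) + 32 = -54*7 + 32 = -378 + 32 = -346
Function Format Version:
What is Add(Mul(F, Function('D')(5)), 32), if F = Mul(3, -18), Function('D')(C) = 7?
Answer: -346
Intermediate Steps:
F = -54
Add(Mul(F, Function('D')(5)), 32) = Add(Mul(-54, 7), 32) = Add(-378, 32) = -346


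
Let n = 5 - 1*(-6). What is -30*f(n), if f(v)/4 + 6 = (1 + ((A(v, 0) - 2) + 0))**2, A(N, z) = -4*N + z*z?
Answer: -242280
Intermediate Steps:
n = 11 (n = 5 + 6 = 11)
A(N, z) = z**2 - 4*N (A(N, z) = -4*N + z**2 = z**2 - 4*N)
f(v) = -24 + 4*(-1 - 4*v)**2 (f(v) = -24 + 4*(1 + (((0**2 - 4*v) - 2) + 0))**2 = -24 + 4*(1 + (((0 - 4*v) - 2) + 0))**2 = -24 + 4*(1 + ((-4*v - 2) + 0))**2 = -24 + 4*(1 + ((-2 - 4*v) + 0))**2 = -24 + 4*(1 + (-2 - 4*v))**2 = -24 + 4*(-1 - 4*v)**2)
-30*f(n) = -30*(-24 + 4*(1 + 4*11)**2) = -30*(-24 + 4*(1 + 44)**2) = -30*(-24 + 4*45**2) = -30*(-24 + 4*2025) = -30*(-24 + 8100) = -30*8076 = -242280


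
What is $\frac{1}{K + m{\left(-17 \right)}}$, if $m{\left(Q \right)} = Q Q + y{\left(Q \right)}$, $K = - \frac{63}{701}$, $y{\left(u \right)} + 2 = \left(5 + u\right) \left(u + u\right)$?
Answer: $\frac{701}{487132} \approx 0.001439$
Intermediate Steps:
$y{\left(u \right)} = -2 + 2 u \left(5 + u\right)$ ($y{\left(u \right)} = -2 + \left(5 + u\right) \left(u + u\right) = -2 + \left(5 + u\right) 2 u = -2 + 2 u \left(5 + u\right)$)
$K = - \frac{63}{701}$ ($K = \left(-63\right) \frac{1}{701} = - \frac{63}{701} \approx -0.089872$)
$m{\left(Q \right)} = -2 + 3 Q^{2} + 10 Q$ ($m{\left(Q \right)} = Q Q + \left(-2 + 2 Q^{2} + 10 Q\right) = Q^{2} + \left(-2 + 2 Q^{2} + 10 Q\right) = -2 + 3 Q^{2} + 10 Q$)
$\frac{1}{K + m{\left(-17 \right)}} = \frac{1}{- \frac{63}{701} + \left(-2 + 3 \left(-17\right)^{2} + 10 \left(-17\right)\right)} = \frac{1}{- \frac{63}{701} - -695} = \frac{1}{- \frac{63}{701} + 695} = \frac{1}{\frac{487132}{701}} = \frac{701}{487132}$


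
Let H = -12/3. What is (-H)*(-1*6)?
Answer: -24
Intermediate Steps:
H = -4 (H = -12*⅓ = -4)
(-H)*(-1*6) = (-1*(-4))*(-1*6) = 4*(-6) = -24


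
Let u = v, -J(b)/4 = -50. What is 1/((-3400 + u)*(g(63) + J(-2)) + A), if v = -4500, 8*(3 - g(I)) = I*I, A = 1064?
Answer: 2/4633503 ≈ 4.3164e-7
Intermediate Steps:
J(b) = 200 (J(b) = -4*(-50) = 200)
g(I) = 3 - I²/8 (g(I) = 3 - I*I/8 = 3 - I²/8)
u = -4500
1/((-3400 + u)*(g(63) + J(-2)) + A) = 1/((-3400 - 4500)*((3 - ⅛*63²) + 200) + 1064) = 1/(-7900*((3 - ⅛*3969) + 200) + 1064) = 1/(-7900*((3 - 3969/8) + 200) + 1064) = 1/(-7900*(-3945/8 + 200) + 1064) = 1/(-7900*(-2345/8) + 1064) = 1/(4631375/2 + 1064) = 1/(4633503/2) = 2/4633503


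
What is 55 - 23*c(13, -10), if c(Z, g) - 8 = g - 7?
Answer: 262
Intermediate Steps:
c(Z, g) = 1 + g (c(Z, g) = 8 + (g - 7) = 8 + (-7 + g) = 1 + g)
55 - 23*c(13, -10) = 55 - 23*(1 - 10) = 55 - 23*(-9) = 55 + 207 = 262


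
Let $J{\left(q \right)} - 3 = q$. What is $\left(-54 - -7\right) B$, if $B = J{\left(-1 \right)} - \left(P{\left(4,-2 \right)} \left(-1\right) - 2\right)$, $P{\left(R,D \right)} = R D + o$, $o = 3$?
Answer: $47$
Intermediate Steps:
$J{\left(q \right)} = 3 + q$
$P{\left(R,D \right)} = 3 + D R$ ($P{\left(R,D \right)} = R D + 3 = D R + 3 = 3 + D R$)
$B = -1$ ($B = \left(3 - 1\right) - \left(\left(3 - 8\right) \left(-1\right) - 2\right) = 2 - \left(\left(3 - 8\right) \left(-1\right) - 2\right) = 2 - \left(\left(-5\right) \left(-1\right) - 2\right) = 2 - \left(5 - 2\right) = 2 - 3 = -1$)
$\left(-54 - -7\right) B = \left(-54 - -7\right) \left(-1\right) = \left(-54 + 7\right) \left(-1\right) = \left(-47\right) \left(-1\right) = 47$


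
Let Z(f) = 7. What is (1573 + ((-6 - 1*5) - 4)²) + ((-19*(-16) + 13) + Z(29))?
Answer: 2122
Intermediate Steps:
(1573 + ((-6 - 1*5) - 4)²) + ((-19*(-16) + 13) + Z(29)) = (1573 + ((-6 - 1*5) - 4)²) + ((-19*(-16) + 13) + 7) = (1573 + ((-6 - 5) - 4)²) + ((304 + 13) + 7) = (1573 + (-11 - 4)²) + (317 + 7) = (1573 + (-15)²) + 324 = (1573 + 225) + 324 = 1798 + 324 = 2122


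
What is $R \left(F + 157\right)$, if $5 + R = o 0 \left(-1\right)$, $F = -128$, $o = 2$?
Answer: $-145$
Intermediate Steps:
$R = -5$ ($R = -5 + 2 \cdot 0 \left(-1\right) = -5 + 0 \left(-1\right) = -5 + 0 = -5$)
$R \left(F + 157\right) = - 5 \left(-128 + 157\right) = \left(-5\right) 29 = -145$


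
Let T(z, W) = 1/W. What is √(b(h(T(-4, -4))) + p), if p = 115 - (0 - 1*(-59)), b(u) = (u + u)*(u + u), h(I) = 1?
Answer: 2*√15 ≈ 7.7460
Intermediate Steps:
b(u) = 4*u² (b(u) = (2*u)*(2*u) = 4*u²)
p = 56 (p = 115 - (0 + 59) = 115 - 1*59 = 115 - 59 = 56)
√(b(h(T(-4, -4))) + p) = √(4*1² + 56) = √(4*1 + 56) = √(4 + 56) = √60 = 2*√15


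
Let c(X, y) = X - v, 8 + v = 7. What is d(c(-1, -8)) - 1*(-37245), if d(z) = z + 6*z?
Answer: 37245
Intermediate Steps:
v = -1 (v = -8 + 7 = -1)
c(X, y) = 1 + X (c(X, y) = X - 1*(-1) = X + 1 = 1 + X)
d(z) = 7*z
d(c(-1, -8)) - 1*(-37245) = 7*(1 - 1) - 1*(-37245) = 7*0 + 37245 = 0 + 37245 = 37245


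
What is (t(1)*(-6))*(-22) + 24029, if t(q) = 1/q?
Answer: 24161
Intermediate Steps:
(t(1)*(-6))*(-22) + 24029 = (-6/1)*(-22) + 24029 = (1*(-6))*(-22) + 24029 = -6*(-22) + 24029 = 132 + 24029 = 24161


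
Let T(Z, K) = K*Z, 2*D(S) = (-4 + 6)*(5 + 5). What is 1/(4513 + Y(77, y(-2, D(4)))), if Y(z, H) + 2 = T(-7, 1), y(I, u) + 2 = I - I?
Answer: 1/4504 ≈ 0.00022202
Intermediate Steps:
D(S) = 10 (D(S) = ((-4 + 6)*(5 + 5))/2 = (2*10)/2 = (½)*20 = 10)
y(I, u) = -2 (y(I, u) = -2 + (I - I) = -2 + 0 = -2)
Y(z, H) = -9 (Y(z, H) = -2 + 1*(-7) = -2 - 7 = -9)
1/(4513 + Y(77, y(-2, D(4)))) = 1/(4513 - 9) = 1/4504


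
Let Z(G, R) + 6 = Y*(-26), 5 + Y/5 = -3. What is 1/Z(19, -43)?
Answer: 1/1034 ≈ 0.00096712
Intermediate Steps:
Y = -40 (Y = -25 + 5*(-3) = -25 - 15 = -40)
Z(G, R) = 1034 (Z(G, R) = -6 - 40*(-26) = -6 + 1040 = 1034)
1/Z(19, -43) = 1/1034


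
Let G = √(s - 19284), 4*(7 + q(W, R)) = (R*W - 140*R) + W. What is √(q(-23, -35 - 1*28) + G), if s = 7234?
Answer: √(10218 + 20*I*√482)/2 ≈ 50.554 + 1.0857*I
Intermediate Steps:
q(W, R) = -7 - 35*R + W/4 + R*W/4 (q(W, R) = -7 + ((R*W - 140*R) + W)/4 = -7 + ((-140*R + R*W) + W)/4 = -7 + (W - 140*R + R*W)/4 = -7 + (-35*R + W/4 + R*W/4) = -7 - 35*R + W/4 + R*W/4)
G = 5*I*√482 (G = √(7234 - 19284) = √(-12050) = 5*I*√482 ≈ 109.77*I)
√(q(-23, -35 - 1*28) + G) = √((-7 - 35*(-35 - 1*28) + (¼)*(-23) + (¼)*(-35 - 1*28)*(-23)) + 5*I*√482) = √((-7 - 35*(-35 - 28) - 23/4 + (¼)*(-35 - 28)*(-23)) + 5*I*√482) = √((-7 - 35*(-63) - 23/4 + (¼)*(-63)*(-23)) + 5*I*√482) = √((-7 + 2205 - 23/4 + 1449/4) + 5*I*√482) = √(5109/2 + 5*I*√482)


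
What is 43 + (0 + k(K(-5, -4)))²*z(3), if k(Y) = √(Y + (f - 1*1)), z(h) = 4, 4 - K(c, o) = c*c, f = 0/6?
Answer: -45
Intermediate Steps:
f = 0 (f = 0*(⅙) = 0)
K(c, o) = 4 - c² (K(c, o) = 4 - c*c = 4 - c²)
k(Y) = √(-1 + Y) (k(Y) = √(Y + (0 - 1*1)) = √(Y + (0 - 1)) = √(Y - 1) = √(-1 + Y))
43 + (0 + k(K(-5, -4)))²*z(3) = 43 + (0 + √(-1 + (4 - 1*(-5)²)))²*4 = 43 + (0 + √(-1 + (4 - 1*25)))²*4 = 43 + (0 + √(-1 + (4 - 25)))²*4 = 43 + (0 + √(-1 - 21))²*4 = 43 + (0 + √(-22))²*4 = 43 + (0 + I*√22)²*4 = 43 + (I*√22)²*4 = 43 - 22*4 = 43 - 88 = -45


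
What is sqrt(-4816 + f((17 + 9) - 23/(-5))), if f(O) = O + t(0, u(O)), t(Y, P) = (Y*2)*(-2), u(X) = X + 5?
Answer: I*sqrt(119635)/5 ≈ 69.177*I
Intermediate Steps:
u(X) = 5 + X
t(Y, P) = -4*Y (t(Y, P) = (2*Y)*(-2) = -4*Y)
f(O) = O (f(O) = O - 4*0 = O + 0 = O)
sqrt(-4816 + f((17 + 9) - 23/(-5))) = sqrt(-4816 + ((17 + 9) - 23/(-5))) = sqrt(-4816 + (26 - 23*(-1/5))) = sqrt(-4816 + (26 + 23/5)) = sqrt(-4816 + 153/5) = sqrt(-23927/5) = I*sqrt(119635)/5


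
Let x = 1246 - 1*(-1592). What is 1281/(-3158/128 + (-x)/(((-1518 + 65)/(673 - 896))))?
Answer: -119122752/42798223 ≈ -2.7834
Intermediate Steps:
x = 2838 (x = 1246 + 1592 = 2838)
1281/(-3158/128 + (-x)/(((-1518 + 65)/(673 - 896)))) = 1281/(-3158/128 + (-1*2838)/(((-1518 + 65)/(673 - 896)))) = 1281/(-3158*1/128 - 2838/((-1453/(-223)))) = 1281/(-1579/64 - 2838/((-1453*(-1/223)))) = 1281/(-1579/64 - 2838/1453/223) = 1281/(-1579/64 - 2838*223/1453) = 1281/(-1579/64 - 632874/1453) = 1281/(-42798223/92992) = 1281*(-92992/42798223) = -119122752/42798223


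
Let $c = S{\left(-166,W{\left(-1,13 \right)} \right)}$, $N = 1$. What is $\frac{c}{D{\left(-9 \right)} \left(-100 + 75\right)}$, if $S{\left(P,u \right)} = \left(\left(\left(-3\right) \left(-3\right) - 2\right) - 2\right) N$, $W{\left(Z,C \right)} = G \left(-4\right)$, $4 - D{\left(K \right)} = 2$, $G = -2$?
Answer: $- \frac{1}{10} \approx -0.1$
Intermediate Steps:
$D{\left(K \right)} = 2$ ($D{\left(K \right)} = 4 - 2 = 2$)
$W{\left(Z,C \right)} = 8$ ($W{\left(Z,C \right)} = \left(-2\right) \left(-4\right) = 8$)
$S{\left(P,u \right)} = 5$ ($S{\left(P,u \right)} = \left(\left(\left(-3\right) \left(-3\right) - 2\right) - 2\right) 1 = \left(\left(9 - 2\right) - 2\right) 1 = \left(7 - 2\right) 1 = 5 \cdot 1 = 5$)
$c = 5$
$\frac{c}{D{\left(-9 \right)} \left(-100 + 75\right)} = \frac{5}{2 \left(-100 + 75\right)} = \frac{5}{2 \left(-25\right)} = \frac{5}{-50} = 5 \left(- \frac{1}{50}\right) = - \frac{1}{10}$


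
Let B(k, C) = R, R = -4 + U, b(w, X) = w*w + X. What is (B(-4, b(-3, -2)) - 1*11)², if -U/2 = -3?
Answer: 81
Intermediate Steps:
U = 6 (U = -2*(-3) = 6)
b(w, X) = X + w² (b(w, X) = w² + X = X + w²)
R = 2 (R = -4 + 6 = 2)
B(k, C) = 2
(B(-4, b(-3, -2)) - 1*11)² = (2 - 1*11)² = (2 - 11)² = (-9)² = 81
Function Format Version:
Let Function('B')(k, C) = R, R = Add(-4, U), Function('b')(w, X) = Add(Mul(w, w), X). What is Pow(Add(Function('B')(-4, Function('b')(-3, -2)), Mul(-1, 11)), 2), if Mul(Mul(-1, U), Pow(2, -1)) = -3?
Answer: 81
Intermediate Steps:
U = 6 (U = Mul(-2, -3) = 6)
Function('b')(w, X) = Add(X, Pow(w, 2)) (Function('b')(w, X) = Add(Pow(w, 2), X) = Add(X, Pow(w, 2)))
R = 2 (R = Add(-4, 6) = 2)
Function('B')(k, C) = 2
Pow(Add(Function('B')(-4, Function('b')(-3, -2)), Mul(-1, 11)), 2) = Pow(Add(2, Mul(-1, 11)), 2) = Pow(Add(2, -11), 2) = Pow(-9, 2) = 81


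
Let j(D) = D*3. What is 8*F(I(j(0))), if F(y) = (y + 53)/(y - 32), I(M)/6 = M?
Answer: -53/4 ≈ -13.250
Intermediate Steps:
j(D) = 3*D
I(M) = 6*M
F(y) = (53 + y)/(-32 + y)
8*F(I(j(0))) = 8*((53 + 6*(3*0))/(-32 + 6*(3*0))) = 8*((53 + 6*0)/(-32 + 6*0)) = 8*((53 + 0)/(-32 + 0)) = 8*(53/(-32)) = 8*(-1/32*53) = 8*(-53/32) = -53/4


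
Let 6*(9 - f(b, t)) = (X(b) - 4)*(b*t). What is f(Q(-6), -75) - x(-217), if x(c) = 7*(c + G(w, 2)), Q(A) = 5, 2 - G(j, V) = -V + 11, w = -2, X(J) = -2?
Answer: 1202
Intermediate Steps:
G(j, V) = -9 + V (G(j, V) = 2 - (-V + 11) = 2 - (11 - V) = 2 + (-11 + V) = -9 + V)
f(b, t) = 9 + b*t (f(b, t) = 9 - (-2 - 4)*b*t/6 = 9 - (-1)*b*t = 9 + b*t)
x(c) = -49 + 7*c (x(c) = 7*(c + (-9 + 2)) = 7*(c - 7) = 7*(-7 + c) = -49 + 7*c)
f(Q(-6), -75) - x(-217) = (9 + 5*(-75)) - (-49 + 7*(-217)) = (9 - 375) - (-49 - 1519) = -366 - 1*(-1568) = -366 + 1568 = 1202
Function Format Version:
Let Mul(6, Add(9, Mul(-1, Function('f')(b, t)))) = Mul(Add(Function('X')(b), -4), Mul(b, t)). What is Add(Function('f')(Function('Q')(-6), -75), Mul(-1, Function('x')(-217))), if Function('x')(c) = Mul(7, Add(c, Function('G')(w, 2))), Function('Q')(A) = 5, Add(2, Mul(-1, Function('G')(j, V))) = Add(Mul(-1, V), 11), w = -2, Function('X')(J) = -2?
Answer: 1202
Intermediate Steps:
Function('G')(j, V) = Add(-9, V) (Function('G')(j, V) = Add(2, Mul(-1, Add(Mul(-1, V), 11))) = Add(2, Mul(-1, Add(11, Mul(-1, V)))) = Add(2, Add(-11, V)) = Add(-9, V))
Function('f')(b, t) = Add(9, Mul(b, t)) (Function('f')(b, t) = Add(9, Mul(Rational(-1, 6), Mul(Add(-2, -4), Mul(b, t)))) = Add(9, Mul(Rational(-1, 6), Mul(-6, Mul(b, t)))) = Add(9, Mul(Rational(-1, 6), Mul(-6, b, t))) = Add(9, Mul(b, t)))
Function('x')(c) = Add(-49, Mul(7, c)) (Function('x')(c) = Mul(7, Add(c, Add(-9, 2))) = Mul(7, Add(c, -7)) = Mul(7, Add(-7, c)) = Add(-49, Mul(7, c)))
Add(Function('f')(Function('Q')(-6), -75), Mul(-1, Function('x')(-217))) = Add(Add(9, Mul(5, -75)), Mul(-1, Add(-49, Mul(7, -217)))) = Add(Add(9, -375), Mul(-1, Add(-49, -1519))) = Add(-366, Mul(-1, -1568)) = Add(-366, 1568) = 1202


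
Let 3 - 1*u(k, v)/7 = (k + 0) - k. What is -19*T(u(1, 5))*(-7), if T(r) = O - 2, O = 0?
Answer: -266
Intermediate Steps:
u(k, v) = 21 (u(k, v) = 21 - 7*((k + 0) - k) = 21 - 7*(k - k) = 21 - 7*0 = 21 + 0 = 21)
T(r) = -2 (T(r) = 0 - 2 = -2)
-19*T(u(1, 5))*(-7) = -19*(-2)*(-7) = 38*(-7) = -266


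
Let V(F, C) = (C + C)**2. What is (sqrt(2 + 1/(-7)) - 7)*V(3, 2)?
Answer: -112 + 16*sqrt(91)/7 ≈ -90.196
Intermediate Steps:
V(F, C) = 4*C**2 (V(F, C) = (2*C)**2 = 4*C**2)
(sqrt(2 + 1/(-7)) - 7)*V(3, 2) = (sqrt(2 + 1/(-7)) - 7)*(4*2**2) = (sqrt(2 - 1/7) - 7)*(4*4) = (sqrt(13/7) - 7)*16 = (sqrt(91)/7 - 7)*16 = (-7 + sqrt(91)/7)*16 = -112 + 16*sqrt(91)/7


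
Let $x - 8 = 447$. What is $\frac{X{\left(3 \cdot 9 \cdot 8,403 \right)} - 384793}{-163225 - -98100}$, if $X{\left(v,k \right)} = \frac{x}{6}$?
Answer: $\frac{2308303}{390750} \approx 5.9074$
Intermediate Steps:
$x = 455$ ($x = 8 + 447 = 455$)
$X{\left(v,k \right)} = \frac{455}{6}$
$\frac{X{\left(3 \cdot 9 \cdot 8,403 \right)} - 384793}{-163225 - -98100} = \frac{\frac{455}{6} - 384793}{-163225 - -98100} = - \frac{2308303}{6 \left(-163225 + 98100\right)} = - \frac{2308303}{6 \left(-65125\right)} = \left(- \frac{2308303}{6}\right) \left(- \frac{1}{65125}\right) = \frac{2308303}{390750}$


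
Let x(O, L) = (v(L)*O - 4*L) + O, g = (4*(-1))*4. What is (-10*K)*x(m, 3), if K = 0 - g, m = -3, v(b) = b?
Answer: 3840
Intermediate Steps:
g = -16 (g = -4*4 = -16)
x(O, L) = O - 4*L + L*O (x(O, L) = (L*O - 4*L) + O = (-4*L + L*O) + O = O - 4*L + L*O)
K = 16 (K = 0 - 1*(-16) = 0 + 16 = 16)
(-10*K)*x(m, 3) = (-10*16)*(-3 - 4*3 + 3*(-3)) = -160*(-3 - 12 - 9) = -160*(-24) = 3840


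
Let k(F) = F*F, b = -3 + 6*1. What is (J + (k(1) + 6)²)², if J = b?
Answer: 2704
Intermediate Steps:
b = 3 (b = -3 + 6 = 3)
k(F) = F²
J = 3
(J + (k(1) + 6)²)² = (3 + (1² + 6)²)² = (3 + (1 + 6)²)² = (3 + 7²)² = (3 + 49)² = 52² = 2704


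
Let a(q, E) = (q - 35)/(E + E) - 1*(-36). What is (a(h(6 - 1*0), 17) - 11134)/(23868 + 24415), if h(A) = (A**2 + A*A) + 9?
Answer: -188643/820811 ≈ -0.22983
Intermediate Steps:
h(A) = 9 + 2*A**2 (h(A) = (A**2 + A**2) + 9 = 2*A**2 + 9 = 9 + 2*A**2)
a(q, E) = 36 + (-35 + q)/(2*E) (a(q, E) = (-35 + q)/((2*E)) + 36 = (-35 + q)*(1/(2*E)) + 36 = (-35 + q)/(2*E) + 36 = 36 + (-35 + q)/(2*E))
(a(h(6 - 1*0), 17) - 11134)/(23868 + 24415) = ((1/2)*(-35 + (9 + 2*(6 - 1*0)**2) + 72*17)/17 - 11134)/(23868 + 24415) = ((1/2)*(1/17)*(-35 + (9 + 2*(6 + 0)**2) + 1224) - 11134)/48283 = ((1/2)*(1/17)*(-35 + (9 + 2*6**2) + 1224) - 11134)*(1/48283) = ((1/2)*(1/17)*(-35 + (9 + 2*36) + 1224) - 11134)*(1/48283) = ((1/2)*(1/17)*(-35 + (9 + 72) + 1224) - 11134)*(1/48283) = ((1/2)*(1/17)*(-35 + 81 + 1224) - 11134)*(1/48283) = ((1/2)*(1/17)*1270 - 11134)*(1/48283) = (635/17 - 11134)*(1/48283) = -188643/17*1/48283 = -188643/820811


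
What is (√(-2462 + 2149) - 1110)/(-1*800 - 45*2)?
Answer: 111/89 - I*√313/890 ≈ 1.2472 - 0.019878*I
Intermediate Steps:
(√(-2462 + 2149) - 1110)/(-1*800 - 45*2) = (√(-313) - 1110)/(-800 - 90) = (I*√313 - 1110)/(-890) = (-1110 + I*√313)*(-1/890) = 111/89 - I*√313/890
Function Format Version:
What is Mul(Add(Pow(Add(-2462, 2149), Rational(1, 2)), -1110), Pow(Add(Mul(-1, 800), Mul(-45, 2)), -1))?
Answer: Add(Rational(111, 89), Mul(Rational(-1, 890), I, Pow(313, Rational(1, 2)))) ≈ Add(1.2472, Mul(-0.019878, I))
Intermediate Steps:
Mul(Add(Pow(Add(-2462, 2149), Rational(1, 2)), -1110), Pow(Add(Mul(-1, 800), Mul(-45, 2)), -1)) = Mul(Add(Pow(-313, Rational(1, 2)), -1110), Pow(Add(-800, -90), -1)) = Mul(Add(Mul(I, Pow(313, Rational(1, 2))), -1110), Pow(-890, -1)) = Mul(Add(-1110, Mul(I, Pow(313, Rational(1, 2)))), Rational(-1, 890)) = Add(Rational(111, 89), Mul(Rational(-1, 890), I, Pow(313, Rational(1, 2))))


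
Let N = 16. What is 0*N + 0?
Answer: 0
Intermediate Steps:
0*N + 0 = 0*16 + 0 = 0 + 0 = 0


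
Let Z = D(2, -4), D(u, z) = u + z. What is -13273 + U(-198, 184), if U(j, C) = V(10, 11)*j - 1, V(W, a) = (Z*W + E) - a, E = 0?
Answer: -7136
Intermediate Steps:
Z = -2 (Z = 2 - 4 = -2)
V(W, a) = -a - 2*W (V(W, a) = (-2*W + 0) - a = -2*W - a = -a - 2*W)
U(j, C) = -1 - 31*j (U(j, C) = (-1*11 - 2*10)*j - 1 = (-11 - 20)*j - 1 = -31*j - 1 = -1 - 31*j)
-13273 + U(-198, 184) = -13273 + (-1 - 31*(-198)) = -13273 + (-1 + 6138) = -13273 + 6137 = -7136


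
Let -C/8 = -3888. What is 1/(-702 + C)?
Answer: 1/30402 ≈ 3.2893e-5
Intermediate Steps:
C = 31104 (C = -8*(-3888) = 31104)
1/(-702 + C) = 1/(-702 + 31104) = 1/30402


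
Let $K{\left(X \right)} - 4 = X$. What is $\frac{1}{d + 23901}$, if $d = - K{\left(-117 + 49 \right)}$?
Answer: $\frac{1}{23965} \approx 4.1728 \cdot 10^{-5}$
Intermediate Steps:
$K{\left(X \right)} = 4 + X$
$d = 64$ ($d = - (4 + \left(-117 + 49\right)) = - (4 - 68) = \left(-1\right) \left(-64\right) = 64$)
$\frac{1}{d + 23901} = \frac{1}{64 + 23901} = \frac{1}{23965}$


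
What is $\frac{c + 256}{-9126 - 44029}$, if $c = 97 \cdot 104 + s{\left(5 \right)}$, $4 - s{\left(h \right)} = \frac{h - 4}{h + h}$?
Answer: $- \frac{103479}{531550} \approx -0.19467$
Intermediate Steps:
$s{\left(h \right)} = 4 - \frac{-4 + h}{2 h}$ ($s{\left(h \right)} = 4 - \frac{h - 4}{h + h} = 4 - \frac{-4 + h}{2 h}$)
$c = \frac{100919}{10}$ ($c = 97 \cdot 104 + \left(\frac{7}{2} + \frac{2}{5}\right) = 10088 + \left(\frac{7}{2} + 2 \cdot \frac{1}{5}\right) = 10088 + \left(\frac{7}{2} + \frac{2}{5}\right) = 10088 + \frac{39}{10} = \frac{100919}{10} \approx 10092.0$)
$\frac{c + 256}{-9126 - 44029} = \frac{\frac{100919}{10} + 256}{-9126 - 44029} = \frac{103479}{10 \left(-53155\right)} = \frac{103479}{10} \left(- \frac{1}{53155}\right) = - \frac{103479}{531550}$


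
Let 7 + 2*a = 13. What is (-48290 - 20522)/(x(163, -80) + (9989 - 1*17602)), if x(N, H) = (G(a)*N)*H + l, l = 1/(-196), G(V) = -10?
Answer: -13487152/24066251 ≈ -0.56042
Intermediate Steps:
a = 3 (a = -7/2 + (½)*13 = -7/2 + 13/2 = 3)
l = -1/196 ≈ -0.0051020
x(N, H) = -1/196 - 10*H*N (x(N, H) = (-10*N)*H - 1/196 = -10*H*N - 1/196 = -1/196 - 10*H*N)
(-48290 - 20522)/(x(163, -80) + (9989 - 1*17602)) = (-48290 - 20522)/((-1/196 - 10*(-80)*163) + (9989 - 1*17602)) = -68812/((-1/196 + 130400) + (9989 - 17602)) = -68812/(25558399/196 - 7613) = -68812/24066251/196 = -68812*196/24066251 = -13487152/24066251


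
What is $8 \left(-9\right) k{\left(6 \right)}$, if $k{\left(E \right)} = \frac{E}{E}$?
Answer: $-72$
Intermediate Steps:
$k{\left(E \right)} = 1$
$8 \left(-9\right) k{\left(6 \right)} = 8 \left(-9\right) 1 = \left(-72\right) 1 = -72$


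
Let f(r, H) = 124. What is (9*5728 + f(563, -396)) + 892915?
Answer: 944591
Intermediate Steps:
(9*5728 + f(563, -396)) + 892915 = (9*5728 + 124) + 892915 = (51552 + 124) + 892915 = 51676 + 892915 = 944591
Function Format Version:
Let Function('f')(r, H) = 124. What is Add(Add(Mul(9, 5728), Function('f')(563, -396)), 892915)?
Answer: 944591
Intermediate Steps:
Add(Add(Mul(9, 5728), Function('f')(563, -396)), 892915) = Add(Add(Mul(9, 5728), 124), 892915) = Add(Add(51552, 124), 892915) = Add(51676, 892915) = 944591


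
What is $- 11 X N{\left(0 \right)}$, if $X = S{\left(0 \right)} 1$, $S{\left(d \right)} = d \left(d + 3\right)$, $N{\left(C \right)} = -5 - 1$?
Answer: $0$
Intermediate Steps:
$N{\left(C \right)} = -6$ ($N{\left(C \right)} = -5 - 1 = -6$)
$S{\left(d \right)} = d \left(3 + d\right)$
$X = 0$ ($X = 0 \left(3 + 0\right) 1 = 0 \cdot 3 \cdot 1 = 0 \cdot 1 = 0$)
$- 11 X N{\left(0 \right)} = \left(-11\right) 0 \left(-6\right) = 0 \left(-6\right) = 0$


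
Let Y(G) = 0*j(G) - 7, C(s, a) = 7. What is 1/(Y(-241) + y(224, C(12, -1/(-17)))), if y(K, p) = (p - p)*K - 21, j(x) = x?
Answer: -1/28 ≈ -0.035714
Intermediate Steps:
y(K, p) = -21 (y(K, p) = 0*K - 21 = 0 - 21 = -21)
Y(G) = -7 (Y(G) = 0*G - 7 = 0 - 7 = -7)
1/(Y(-241) + y(224, C(12, -1/(-17)))) = 1/(-7 - 21) = 1/(-28) = -1/28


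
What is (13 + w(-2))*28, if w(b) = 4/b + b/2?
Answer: 280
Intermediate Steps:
w(b) = b/2 + 4/b (w(b) = 4/b + b*(1/2) = 4/b + b/2 = b/2 + 4/b)
(13 + w(-2))*28 = (13 + ((1/2)*(-2) + 4/(-2)))*28 = (13 + (-1 + 4*(-1/2)))*28 = (13 + (-1 - 2))*28 = (13 - 3)*28 = 10*28 = 280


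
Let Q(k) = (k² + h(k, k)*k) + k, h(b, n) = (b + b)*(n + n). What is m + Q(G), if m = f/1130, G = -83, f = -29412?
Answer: -1288407936/565 ≈ -2.2804e+6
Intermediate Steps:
h(b, n) = 4*b*n (h(b, n) = (2*b)*(2*n) = 4*b*n)
m = -14706/565 (m = -29412/1130 = -29412*1/1130 = -14706/565 ≈ -26.028)
Q(k) = k + k² + 4*k³ (Q(k) = (k² + (4*k*k)*k) + k = (k² + (4*k²)*k) + k = (k² + 4*k³) + k = k + k² + 4*k³)
m + Q(G) = -14706/565 - 83*(1 - 83 + 4*(-83)²) = -14706/565 - 83*(1 - 83 + 4*6889) = -14706/565 - 83*(1 - 83 + 27556) = -14706/565 - 83*27474 = -14706/565 - 2280342 = -1288407936/565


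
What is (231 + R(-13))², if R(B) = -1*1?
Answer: 52900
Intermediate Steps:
R(B) = -1
(231 + R(-13))² = (231 - 1)² = 230² = 52900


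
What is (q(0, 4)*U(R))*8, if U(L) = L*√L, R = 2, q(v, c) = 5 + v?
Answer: 80*√2 ≈ 113.14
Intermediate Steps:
U(L) = L^(3/2)
(q(0, 4)*U(R))*8 = ((5 + 0)*2^(3/2))*8 = (5*(2*√2))*8 = (10*√2)*8 = 80*√2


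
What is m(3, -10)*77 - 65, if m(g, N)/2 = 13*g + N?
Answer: 4401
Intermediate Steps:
m(g, N) = 2*N + 26*g (m(g, N) = 2*(13*g + N) = 2*(N + 13*g) = 2*N + 26*g)
m(3, -10)*77 - 65 = (2*(-10) + 26*3)*77 - 65 = (-20 + 78)*77 - 65 = 58*77 - 65 = 4466 - 65 = 4401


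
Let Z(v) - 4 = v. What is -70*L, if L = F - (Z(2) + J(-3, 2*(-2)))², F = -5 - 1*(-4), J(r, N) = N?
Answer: 350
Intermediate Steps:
Z(v) = 4 + v
F = -1 (F = -5 + 4 = -1)
L = -5 (L = -1 - ((4 + 2) + 2*(-2))² = -1 - (6 - 4)² = -1 - 1*2² = -1 - 1*4 = -1 - 4 = -5)
-70*L = -70*(-5) = 350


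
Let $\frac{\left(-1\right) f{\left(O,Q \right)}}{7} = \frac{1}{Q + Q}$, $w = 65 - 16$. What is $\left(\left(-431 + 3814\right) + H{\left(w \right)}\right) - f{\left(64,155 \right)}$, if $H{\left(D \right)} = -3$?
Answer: $\frac{1047807}{310} \approx 3380.0$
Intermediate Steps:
$w = 49$
$f{\left(O,Q \right)} = - \frac{7}{2 Q}$ ($f{\left(O,Q \right)} = - \frac{7}{Q + Q} = - \frac{7}{2 Q}$)
$\left(\left(-431 + 3814\right) + H{\left(w \right)}\right) - f{\left(64,155 \right)} = \left(\left(-431 + 3814\right) - 3\right) - - \frac{7}{2 \cdot 155} = \left(3383 - 3\right) - \left(- \frac{7}{2}\right) \frac{1}{155} = 3380 - - \frac{7}{310} = 3380 + \frac{7}{310} = \frac{1047807}{310}$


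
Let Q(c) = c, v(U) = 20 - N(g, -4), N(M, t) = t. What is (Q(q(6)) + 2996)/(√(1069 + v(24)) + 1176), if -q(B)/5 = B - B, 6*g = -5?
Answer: 3523296/1381883 - 2996*√1093/1381883 ≈ 2.4780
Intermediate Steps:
g = -⅚ (g = (⅙)*(-5) = -⅚ ≈ -0.83333)
q(B) = 0 (q(B) = -5*(B - B) = -5*0 = 0)
v(U) = 24 (v(U) = 20 - 1*(-4) = 20 + 4 = 24)
(Q(q(6)) + 2996)/(√(1069 + v(24)) + 1176) = (0 + 2996)/(√(1069 + 24) + 1176) = 2996/(√1093 + 1176) = 2996/(1176 + √1093)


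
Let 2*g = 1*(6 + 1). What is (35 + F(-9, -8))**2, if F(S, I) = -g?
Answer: 3969/4 ≈ 992.25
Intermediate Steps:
g = 7/2 (g = (1*(6 + 1))/2 = (1*7)/2 = (1/2)*7 = 7/2 ≈ 3.5000)
F(S, I) = -7/2 (F(S, I) = -1*7/2 = -7/2)
(35 + F(-9, -8))**2 = (35 - 7/2)**2 = (63/2)**2 = 3969/4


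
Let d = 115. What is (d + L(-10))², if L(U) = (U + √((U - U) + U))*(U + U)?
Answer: 95225 - 12600*I*√10 ≈ 95225.0 - 39845.0*I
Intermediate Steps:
L(U) = 2*U*(U + √U) (L(U) = (U + √(0 + U))*(2*U) = (U + √U)*(2*U) = 2*U*(U + √U))
(d + L(-10))² = (115 + (2*(-10)² + 2*(-10)^(3/2)))² = (115 + (2*100 + 2*(-10*I*√10)))² = (115 + (200 - 20*I*√10))² = (315 - 20*I*√10)²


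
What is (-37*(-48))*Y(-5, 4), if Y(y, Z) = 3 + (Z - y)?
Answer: 21312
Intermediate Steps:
Y(y, Z) = 3 + Z - y
(-37*(-48))*Y(-5, 4) = (-37*(-48))*(3 + 4 - 1*(-5)) = 1776*(3 + 4 + 5) = 1776*12 = 21312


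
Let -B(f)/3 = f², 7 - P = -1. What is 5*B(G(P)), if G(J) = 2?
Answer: -60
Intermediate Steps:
P = 8 (P = 7 - 1*(-1) = 7 + 1 = 8)
B(f) = -3*f²
5*B(G(P)) = 5*(-3*2²) = 5*(-3*4) = 5*(-12) = -60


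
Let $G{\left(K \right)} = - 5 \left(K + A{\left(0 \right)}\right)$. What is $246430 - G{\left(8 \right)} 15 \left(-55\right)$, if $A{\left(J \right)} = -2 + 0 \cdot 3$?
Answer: $221680$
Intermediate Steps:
$A{\left(J \right)} = -2$ ($A{\left(J \right)} = -2 + 0 = -2$)
$G{\left(K \right)} = 10 - 5 K$ ($G{\left(K \right)} = - 5 \left(K - 2\right) = - 5 \left(-2 + K\right) = 10 - 5 K$)
$246430 - G{\left(8 \right)} 15 \left(-55\right) = 246430 - \left(10 - 40\right) 15 \left(-55\right) = 246430 - \left(-30\right) 15 \left(-55\right) = 246430 - \left(-450\right) \left(-55\right) = 246430 - 24750 = 221680$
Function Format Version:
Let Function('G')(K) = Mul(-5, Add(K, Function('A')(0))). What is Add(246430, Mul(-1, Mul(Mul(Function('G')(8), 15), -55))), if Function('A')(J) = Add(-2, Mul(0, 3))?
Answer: 221680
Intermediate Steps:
Function('A')(J) = -2 (Function('A')(J) = Add(-2, 0) = -2)
Function('G')(K) = Add(10, Mul(-5, K)) (Function('G')(K) = Mul(-5, Add(K, -2)) = Mul(-5, Add(-2, K)) = Add(10, Mul(-5, K)))
Add(246430, Mul(-1, Mul(Mul(Function('G')(8), 15), -55))) = Add(246430, Mul(-1, Mul(Mul(Add(10, Mul(-5, 8)), 15), -55))) = Add(246430, Mul(-1, Mul(Mul(Add(10, -40), 15), -55))) = Add(246430, Mul(-1, Mul(Mul(-30, 15), -55))) = Add(246430, Mul(-1, Mul(-450, -55))) = Add(246430, Mul(-1, 24750)) = Add(246430, -24750) = 221680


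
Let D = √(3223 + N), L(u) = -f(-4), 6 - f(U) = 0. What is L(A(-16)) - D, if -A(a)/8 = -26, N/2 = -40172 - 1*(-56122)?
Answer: -6 - √35123 ≈ -193.41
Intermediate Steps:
f(U) = 6 (f(U) = 6 - 1*0 = 6 + 0 = 6)
N = 31900 (N = 2*(-40172 - 1*(-56122)) = 2*(-40172 + 56122) = 2*15950 = 31900)
A(a) = 208 (A(a) = -8*(-26) = 208)
L(u) = -6 (L(u) = -1*6 = -6)
D = √35123 (D = √(3223 + 31900) = √35123 ≈ 187.41)
L(A(-16)) - D = -6 - √35123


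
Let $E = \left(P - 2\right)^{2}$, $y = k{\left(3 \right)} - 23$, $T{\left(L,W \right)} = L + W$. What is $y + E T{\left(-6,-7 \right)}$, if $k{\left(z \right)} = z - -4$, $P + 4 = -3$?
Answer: $-1069$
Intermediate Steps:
$P = -7$ ($P = -4 - 3 = -7$)
$k{\left(z \right)} = 4 + z$ ($k{\left(z \right)} = z + 4 = 4 + z$)
$y = -16$ ($y = \left(4 + 3\right) - 23 = 7 - 23 = -16$)
$E = 81$ ($E = \left(-7 - 2\right)^{2} = \left(-9\right)^{2} = 81$)
$y + E T{\left(-6,-7 \right)} = -16 + 81 \left(-6 - 7\right) = -16 + 81 \left(-13\right) = -16 - 1053 = -1069$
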